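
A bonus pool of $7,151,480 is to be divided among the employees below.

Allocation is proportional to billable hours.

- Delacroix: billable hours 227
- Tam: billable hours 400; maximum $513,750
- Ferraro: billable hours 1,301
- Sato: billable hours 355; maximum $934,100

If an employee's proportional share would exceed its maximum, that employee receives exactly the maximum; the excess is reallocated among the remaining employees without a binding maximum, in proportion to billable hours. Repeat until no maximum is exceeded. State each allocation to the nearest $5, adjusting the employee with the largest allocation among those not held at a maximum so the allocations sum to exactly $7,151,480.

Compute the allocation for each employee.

Total billable hours = 2,283.
Unconstrained shares: Delacroix 711,075.76; Tam 1,252,996.93; Ferraro 4,075,372.53; Sato 1,112,034.78.
Held at cap: Tam ($513,750), Sato ($934,100); remaining pool $5,703,630 reallocated over remaining billable hours 1,528.
Redistributed shares: Delacroix 847,332.47 → $847,330; Ferraro 4,856,297.53 → $4,856,300.

Delacroix: $847,330 | Tam: $513,750 | Ferraro: $4,856,300 | Sato: $934,100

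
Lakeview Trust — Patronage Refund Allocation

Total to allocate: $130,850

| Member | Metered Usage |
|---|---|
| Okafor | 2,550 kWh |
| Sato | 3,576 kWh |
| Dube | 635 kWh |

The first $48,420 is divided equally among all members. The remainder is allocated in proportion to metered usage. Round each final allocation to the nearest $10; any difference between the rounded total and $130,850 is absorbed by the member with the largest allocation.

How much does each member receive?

Okafor: $47,230 | Sato: $59,740 | Dube: $23,880

First tranche $48,420 split equally: $16,140 each.
Remainder $82,430 by metered usage (total 6,761): Okafor 31,089.56 → $31,090; Sato 43,598.53 → $43,600; Dube 7,741.91 → $7,740.
Totals: Okafor $16,140 + $31,090 = $47,230; Sato $16,140 + $43,600 = $59,740; Dube $16,140 + $7,740 = $23,880.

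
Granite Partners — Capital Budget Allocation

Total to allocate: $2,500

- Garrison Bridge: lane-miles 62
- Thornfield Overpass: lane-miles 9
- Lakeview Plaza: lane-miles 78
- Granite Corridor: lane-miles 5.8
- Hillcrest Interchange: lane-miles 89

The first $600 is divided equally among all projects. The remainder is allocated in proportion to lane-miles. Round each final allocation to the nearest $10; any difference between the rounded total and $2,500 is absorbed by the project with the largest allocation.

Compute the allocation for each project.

$600 shared equally gives $120 per project.
Remainder $1,900 by lane-miles (total 243.8): Garrison Bridge 483.18 → $480; Thornfield Overpass 70.14 → $70; Lakeview Plaza 607.88 → $610; Granite Corridor 45.20 → $50; Hillcrest Interchange 693.60 → $690.
Totals: Garrison Bridge $120 + $480 = $600; Thornfield Overpass $120 + $70 = $190; Lakeview Plaza $120 + $610 = $730; Granite Corridor $120 + $50 = $170; Hillcrest Interchange $120 + $690 = $810.

Garrison Bridge: $600 | Thornfield Overpass: $190 | Lakeview Plaza: $730 | Granite Corridor: $170 | Hillcrest Interchange: $810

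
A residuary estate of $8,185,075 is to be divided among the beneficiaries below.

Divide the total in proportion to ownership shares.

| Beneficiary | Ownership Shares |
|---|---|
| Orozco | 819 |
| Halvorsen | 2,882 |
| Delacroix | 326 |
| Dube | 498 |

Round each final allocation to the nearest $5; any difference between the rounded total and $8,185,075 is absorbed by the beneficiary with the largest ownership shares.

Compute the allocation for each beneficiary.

Ownership shares total: 819 + 2,882 + 326 + 498 = 4,525.
Pro-rata amounts: Orozco 1,481,453.35; Halvorsen 5,213,124.01; Delacroix 589,687.17; Dube 900,810.46.
Rounded to nearest $5: Orozco $1,481,455; Halvorsen $5,213,125; Delacroix $589,685; Dube $900,810. Sum = $8,185,075.
Sum already equals the total — no adjustment.

Orozco: $1,481,455 | Halvorsen: $5,213,125 | Delacroix: $589,685 | Dube: $900,810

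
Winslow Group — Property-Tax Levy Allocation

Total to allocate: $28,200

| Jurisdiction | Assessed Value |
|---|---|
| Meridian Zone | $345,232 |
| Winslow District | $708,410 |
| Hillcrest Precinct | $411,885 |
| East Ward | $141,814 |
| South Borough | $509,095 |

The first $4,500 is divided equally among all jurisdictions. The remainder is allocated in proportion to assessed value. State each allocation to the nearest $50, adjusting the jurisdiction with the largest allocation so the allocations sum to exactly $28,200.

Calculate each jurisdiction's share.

Equal tier: $4,500 ÷ 5 = $900 apiece.
Remainder $23,700 by assessed value (total 2,116,436): Meridian Zone 3,865.93 → $3,850; Winslow District 7,932.83 → $7,950; Hillcrest Precinct 4,612.32 → $4,600; East Ward 1,588.04 → $1,600; South Borough 5,700.88 → $5,700.
Totals: Meridian Zone $900 + $3,850 = $4,750; Winslow District $900 + $7,950 = $8,850; Hillcrest Precinct $900 + $4,600 = $5,500; East Ward $900 + $1,600 = $2,500; South Borough $900 + $5,700 = $6,600.

Meridian Zone: $4,750 · Winslow District: $8,850 · Hillcrest Precinct: $5,500 · East Ward: $2,500 · South Borough: $6,600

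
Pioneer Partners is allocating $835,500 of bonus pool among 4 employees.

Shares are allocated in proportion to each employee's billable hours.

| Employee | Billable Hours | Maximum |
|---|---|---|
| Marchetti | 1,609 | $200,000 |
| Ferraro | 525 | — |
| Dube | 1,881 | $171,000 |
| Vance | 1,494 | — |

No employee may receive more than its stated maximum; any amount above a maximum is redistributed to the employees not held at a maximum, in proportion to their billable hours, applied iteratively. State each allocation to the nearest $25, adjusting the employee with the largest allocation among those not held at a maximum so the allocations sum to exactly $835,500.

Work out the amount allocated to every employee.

Total billable hours = 5,509.
Proportional shares (ignoring caps): Marchetti 244,022.42; Ferraro 79,621.98; Dube 285,274.19; Vance 226,581.41.
Cap binds for Marchetti ($200,000), Dube ($171,000); balance $464,500 reallocated over remaining billable hours 2,019.
Redistributed shares: Ferraro 120,783.80 → $120,775; Vance 343,716.20 → $343,725.

Marchetti: $200,000 · Ferraro: $120,775 · Dube: $171,000 · Vance: $343,725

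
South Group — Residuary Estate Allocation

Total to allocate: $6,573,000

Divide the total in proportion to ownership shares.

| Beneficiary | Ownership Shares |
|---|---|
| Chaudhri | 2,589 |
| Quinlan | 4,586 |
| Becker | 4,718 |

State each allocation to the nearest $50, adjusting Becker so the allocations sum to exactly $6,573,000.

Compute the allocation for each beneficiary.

Sum of ownership shares: 11,893.
Unrounded shares: Chaudhri 2,589/11,893 × $6,573,000 = 1,430,883.46; Quinlan 4,586/11,893 × $6,573,000 = 2,534,581.52; Becker 4,718/11,893 × $6,573,000 = 2,607,535.02.
At nearest $50: Chaudhri $1,430,900; Quinlan $2,534,600; Becker $2,607,550. Sum = $6,573,050.
Difference $6,573,000 − $6,573,050 = −$50 applied to Becker: Becker becomes $2,607,500.

Chaudhri: $1,430,900; Quinlan: $2,534,600; Becker: $2,607,500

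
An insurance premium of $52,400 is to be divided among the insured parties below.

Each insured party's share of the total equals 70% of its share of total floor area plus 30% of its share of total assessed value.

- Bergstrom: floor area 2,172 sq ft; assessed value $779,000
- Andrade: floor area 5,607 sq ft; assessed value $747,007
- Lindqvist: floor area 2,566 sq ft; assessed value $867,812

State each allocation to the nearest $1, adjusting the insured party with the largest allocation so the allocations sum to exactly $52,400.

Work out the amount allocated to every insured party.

Floor area total 10,345; assessed value total 2,393,819.
Composite weights (70% floor area + 30% assessed value): Bergstrom 0.2446; Andrade 0.4730; Lindqvist 0.2824.
Pro-rata amounts: Bergstrom 12,816.83; Andrade 24,786.13; Lindqvist 14,797.05.
Rounded to nearest $1: Bergstrom $12,817; Andrade $24,786; Lindqvist $14,797. Sum = $52,400.
Rounded total matches; no reconciliation needed.

Bergstrom: $12,817 · Andrade: $24,786 · Lindqvist: $14,797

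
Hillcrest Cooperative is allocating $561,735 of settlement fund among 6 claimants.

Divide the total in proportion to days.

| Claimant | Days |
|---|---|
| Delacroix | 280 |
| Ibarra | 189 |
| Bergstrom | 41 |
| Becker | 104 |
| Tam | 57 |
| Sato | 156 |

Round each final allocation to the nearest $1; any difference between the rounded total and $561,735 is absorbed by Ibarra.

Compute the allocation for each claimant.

Sum of days: 827.
Pro-rata amounts: Delacroix 280/827 × $561,735 = 190,188.39; Ibarra 189/827 × $561,735 = 128,377.16; Bergstrom 41/827 × $561,735 = 27,849.01; Becker 104/827 × $561,735 = 70,641.40; Tam 57/827 × $561,735 = 38,716.92; Sato 156/827 × $561,735 = 105,962.10.
At nearest $1: Delacroix $190,188; Ibarra $128,377; Bergstrom $27,849; Becker $70,641; Tam $38,717; Sato $105,962. Sum = $561,734.
Difference $561,735 − $561,734 = +$1 applied to Ibarra: Ibarra becomes $128,378.

Delacroix: $190,188 | Ibarra: $128,378 | Bergstrom: $27,849 | Becker: $70,641 | Tam: $38,717 | Sato: $105,962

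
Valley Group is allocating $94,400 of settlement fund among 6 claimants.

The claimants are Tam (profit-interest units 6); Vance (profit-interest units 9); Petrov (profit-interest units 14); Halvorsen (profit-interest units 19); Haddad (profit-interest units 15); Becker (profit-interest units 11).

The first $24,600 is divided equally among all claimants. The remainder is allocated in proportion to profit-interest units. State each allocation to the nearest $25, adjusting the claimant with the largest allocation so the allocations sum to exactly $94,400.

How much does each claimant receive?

Tam: $9,750; Vance: $12,600; Petrov: $17,300; Halvorsen: $22,025; Haddad: $18,250; Becker: $14,475

$24,600 shared equally gives $4,100 per claimant.
Remainder $69,800 by profit-interest units (total 74): Tam 5,659.46 → $5,650; Vance 8,489.19 → $8,500; Petrov 13,205.41 → $13,200; Halvorsen 17,921.62 → $17,925; Haddad 14,148.65 → $14,150; Becker 10,375.68 → $10,375.
Totals: Tam $4,100 + $5,650 = $9,750; Vance $4,100 + $8,500 = $12,600; Petrov $4,100 + $13,200 = $17,300; Halvorsen $4,100 + $17,925 = $22,025; Haddad $4,100 + $14,150 = $18,250; Becker $4,100 + $10,375 = $14,475.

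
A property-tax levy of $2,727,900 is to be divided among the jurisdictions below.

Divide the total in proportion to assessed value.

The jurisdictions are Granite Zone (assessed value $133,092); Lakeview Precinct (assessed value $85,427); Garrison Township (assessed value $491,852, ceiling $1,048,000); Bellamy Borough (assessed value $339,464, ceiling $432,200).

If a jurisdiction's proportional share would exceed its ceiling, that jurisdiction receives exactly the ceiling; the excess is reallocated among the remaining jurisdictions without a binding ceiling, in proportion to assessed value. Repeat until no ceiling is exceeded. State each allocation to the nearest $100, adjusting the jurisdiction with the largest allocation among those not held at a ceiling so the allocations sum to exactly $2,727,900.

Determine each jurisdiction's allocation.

Granite Zone: $759,900 | Lakeview Precinct: $487,800 | Garrison Township: $1,048,000 | Bellamy Borough: $432,200

Total assessed value = 1,049,835.
Pro-rata shares before constraints: Granite Zone 345,827.36; Lakeview Precinct 221,974.23; Garrison Township 1,278,032.33; Bellamy Borough 882,066.08.
Held at cap: Garrison Township ($1,048,000), Bellamy Borough ($432,200); residual $1,247,700 reallocated over remaining assessed value 218,519.
Remaining shares: Granite Zone 759,928.83 → $759,900; Lakeview Precinct 487,771.17 → $487,800.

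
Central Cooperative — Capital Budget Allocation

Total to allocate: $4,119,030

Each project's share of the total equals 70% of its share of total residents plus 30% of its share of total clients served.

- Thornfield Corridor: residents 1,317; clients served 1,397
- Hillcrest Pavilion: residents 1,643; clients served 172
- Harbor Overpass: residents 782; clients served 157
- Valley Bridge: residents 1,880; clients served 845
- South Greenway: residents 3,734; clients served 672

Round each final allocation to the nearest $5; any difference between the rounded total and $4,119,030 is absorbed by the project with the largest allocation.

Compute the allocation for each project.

Residents total 9,356; clients served total 3,243.
Composite weights (70% residents + 30% clients served): Thornfield Corridor 0.2278; Hillcrest Pavilion 0.1388; Harbor Overpass 0.0730; Valley Bridge 0.2188; South Greenway 0.3415.
Proportional shares: Thornfield Corridor 938,182.78; Hillcrest Pavilion 571,876.48; Harbor Overpass 300,818.93; Valley Bridge 901,354.00; South Greenway 1,406,797.81.
Rounded to nearest $5: Thornfield Corridor $938,185; Hillcrest Pavilion $571,875; Harbor Overpass $300,820; Valley Bridge $901,355; South Greenway $1,406,800. Sum = $4,119,035.
Difference $4,119,030 − $4,119,035 = −$5 applied to largest allocation (South Greenway): South Greenway becomes $1,406,795.

Thornfield Corridor: $938,185 · Hillcrest Pavilion: $571,875 · Harbor Overpass: $300,820 · Valley Bridge: $901,355 · South Greenway: $1,406,795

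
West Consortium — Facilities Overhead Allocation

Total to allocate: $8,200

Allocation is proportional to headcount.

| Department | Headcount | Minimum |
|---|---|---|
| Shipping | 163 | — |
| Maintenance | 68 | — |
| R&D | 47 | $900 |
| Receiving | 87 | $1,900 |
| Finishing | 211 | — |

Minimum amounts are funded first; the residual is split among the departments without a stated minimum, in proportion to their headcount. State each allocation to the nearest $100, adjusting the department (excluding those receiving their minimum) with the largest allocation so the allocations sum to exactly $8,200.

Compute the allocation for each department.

Fund the minimums — R&D $900; Receiving $1,900. Remaining pool $5,400.
Remaining pool split over remaining headcount 442: Shipping 1,991.40 → $2,000; Maintenance 830.77 → $800; Finishing 2,577.83 → $2,600.

Shipping: $2,000 · Maintenance: $800 · R&D: $900 · Receiving: $1,900 · Finishing: $2,600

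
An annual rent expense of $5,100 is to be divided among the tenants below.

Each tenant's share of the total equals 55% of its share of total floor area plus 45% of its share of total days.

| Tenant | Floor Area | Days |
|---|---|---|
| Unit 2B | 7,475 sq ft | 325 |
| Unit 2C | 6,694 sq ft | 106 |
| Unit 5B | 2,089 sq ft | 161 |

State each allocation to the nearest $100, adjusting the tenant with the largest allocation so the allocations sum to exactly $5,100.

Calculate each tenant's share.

Unit 2B: $2,500; Unit 2C: $1,600; Unit 5B: $1,000

Totals — floor area 16,258, days 592.
Combined weights (55% floor area + 45% days): Unit 2B 0.4999; Unit 2C 0.3070; Unit 5B 0.1931.
Pro-rata amounts: Unit 2B 2,549.59; Unit 2C 1,565.85; Unit 5B 984.56.
At nearest $100: Unit 2B $2,500; Unit 2C $1,600; Unit 5B $1,000. Sum = $5,100.
No rounding difference to absorb.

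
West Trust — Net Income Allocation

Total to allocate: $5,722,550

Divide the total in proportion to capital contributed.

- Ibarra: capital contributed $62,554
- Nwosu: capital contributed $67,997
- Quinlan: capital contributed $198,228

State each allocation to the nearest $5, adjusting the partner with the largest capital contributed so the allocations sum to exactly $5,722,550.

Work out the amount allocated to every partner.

Ibarra: $1,088,780 | Nwosu: $1,183,520 | Quinlan: $3,450,250

Combined capital contributed = 62,554 + 67,997 + 198,228 = 328,779.
Proportional shares: Ibarra 1,088,781.20; Nwosu 1,183,519.12; Quinlan 3,450,249.69.
After rounding ($5): Ibarra $1,088,780; Nwosu $1,183,520; Quinlan $3,450,250. Sum = $5,722,550.
Rounded total matches; no reconciliation needed.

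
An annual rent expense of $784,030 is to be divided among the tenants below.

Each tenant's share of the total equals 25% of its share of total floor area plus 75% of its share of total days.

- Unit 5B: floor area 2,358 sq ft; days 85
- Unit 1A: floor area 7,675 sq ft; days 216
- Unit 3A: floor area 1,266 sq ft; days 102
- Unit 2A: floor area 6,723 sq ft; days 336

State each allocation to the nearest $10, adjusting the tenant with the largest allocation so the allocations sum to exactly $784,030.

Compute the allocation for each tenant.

Unit 5B: $93,280 | Unit 1A: $255,340 | Unit 3A: $94,930 | Unit 2A: $340,480

Floor area total 18,022; days total 739.
Composite weights (25% floor area + 75% days): Unit 5B 0.1190; Unit 1A 0.3257; Unit 3A 0.1211; Unit 2A 0.4343.
Unrounded shares: Unit 5B 93,280.16; Unit 1A 255,344.66; Unit 3A 94,930.46; Unit 2A 340,474.72.
After rounding ($10): Unit 5B $93,280; Unit 1A $255,340; Unit 3A $94,930; Unit 2A $340,470. Sum = $784,020.
Difference $784,030 − $784,020 = +$10 applied to largest allocation (Unit 2A): Unit 2A becomes $340,480.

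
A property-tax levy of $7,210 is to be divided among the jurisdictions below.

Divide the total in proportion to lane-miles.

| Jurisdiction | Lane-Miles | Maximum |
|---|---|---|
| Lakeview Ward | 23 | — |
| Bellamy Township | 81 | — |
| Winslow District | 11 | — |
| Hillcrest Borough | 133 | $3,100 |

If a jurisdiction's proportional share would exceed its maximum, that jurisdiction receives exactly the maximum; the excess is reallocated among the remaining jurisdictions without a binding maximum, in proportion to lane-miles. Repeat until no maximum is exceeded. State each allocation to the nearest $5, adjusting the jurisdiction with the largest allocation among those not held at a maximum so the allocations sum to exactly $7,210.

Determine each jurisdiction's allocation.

Lakeview Ward: $820; Bellamy Township: $2,895; Winslow District: $395; Hillcrest Borough: $3,100

Sum of lane-miles: 248.
Unconstrained shares: Lakeview Ward 668.67; Bellamy Township 2,354.88; Winslow District 319.80; Hillcrest Borough 3,866.65.
Cap binds for Hillcrest Borough ($3,100); remaining pool $4,110 reallocated over remaining lane-miles 115.
Redistributed shares: Lakeview Ward 822.00 → $820; Bellamy Township 2,894.87 → $2,895; Winslow District 393.13 → $395.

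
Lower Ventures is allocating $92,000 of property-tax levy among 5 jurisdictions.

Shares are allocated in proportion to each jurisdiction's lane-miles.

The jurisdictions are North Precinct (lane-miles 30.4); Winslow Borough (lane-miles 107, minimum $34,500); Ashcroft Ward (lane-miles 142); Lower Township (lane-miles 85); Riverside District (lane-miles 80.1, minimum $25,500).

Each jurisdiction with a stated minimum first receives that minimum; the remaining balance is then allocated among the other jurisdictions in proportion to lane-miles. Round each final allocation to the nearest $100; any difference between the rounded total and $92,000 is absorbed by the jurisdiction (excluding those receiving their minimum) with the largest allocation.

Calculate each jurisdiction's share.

North Precinct: $3,800 | Winslow Borough: $34,500 | Ashcroft Ward: $17,600 | Lower Township: $10,600 | Riverside District: $25,500

Minimums first: Winslow Borough $34,500; Riverside District $25,500. Balance $32,000.
Balance split over remaining lane-miles 257.4: North Precinct 3,779.33 → $3,800; Ashcroft Ward 17,653.46 → $17,700; Lower Township 10,567.21 → $10,600.
Rounding difference −$100 applied to Ashcroft Ward → $17,600.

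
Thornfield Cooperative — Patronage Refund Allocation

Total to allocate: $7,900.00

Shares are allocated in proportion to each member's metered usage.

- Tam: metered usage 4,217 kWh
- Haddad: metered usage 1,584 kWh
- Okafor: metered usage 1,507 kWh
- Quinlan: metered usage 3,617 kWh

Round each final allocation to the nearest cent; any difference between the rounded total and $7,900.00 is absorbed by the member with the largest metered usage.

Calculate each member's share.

Tam: $3,049.36 · Haddad: $1,145.41 · Okafor: $1,089.73 · Quinlan: $2,615.50

Combined metered usage = 4,217 + 1,584 + 1,507 + 3,617 = 10,925.
Proportional shares: Tam 3,049.3638; Haddad 1,145.4096; Okafor 1,089.7300; Quinlan 2,615.4966.
After rounding (cent): Tam $3,049.36; Haddad $1,145.41; Okafor $1,089.73; Quinlan $2,615.50. Sum = $7,900.00.
Rounded total matches; no reconciliation needed.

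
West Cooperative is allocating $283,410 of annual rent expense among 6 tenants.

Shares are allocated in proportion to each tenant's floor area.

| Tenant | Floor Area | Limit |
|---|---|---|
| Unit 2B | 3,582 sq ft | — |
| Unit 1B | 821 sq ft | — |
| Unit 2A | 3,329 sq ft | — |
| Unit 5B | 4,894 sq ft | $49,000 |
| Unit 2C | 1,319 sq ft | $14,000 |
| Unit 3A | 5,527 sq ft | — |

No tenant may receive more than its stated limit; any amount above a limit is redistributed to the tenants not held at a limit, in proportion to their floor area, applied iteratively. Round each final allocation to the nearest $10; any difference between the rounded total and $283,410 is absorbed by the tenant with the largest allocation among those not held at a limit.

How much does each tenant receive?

Unit 2B: $59,550 · Unit 1B: $13,650 · Unit 2A: $55,340 · Unit 5B: $49,000 · Unit 2C: $14,000 · Unit 3A: $91,870

Floor area total: 19,472.
Unconstrained shares: Unit 2B 52,135.10; Unit 1B 11,949.45; Unit 2A 48,452.75; Unit 5B 71,230.92; Unit 2C 19,197.71; Unit 3A 80,444.08.
Capped: Unit 5B ($49,000), Unit 2C ($14,000); balance $220,410 reallocated over remaining floor area 13,259.
Redistributed shares: Unit 2B 59,545.11 → $59,550; Unit 1B 13,647.83 → $13,650; Unit 2A 55,339.38 → $55,340; Unit 3A 91,877.67 → $91,880.
Rounding difference −$10 applied to Unit 3A → $91,870.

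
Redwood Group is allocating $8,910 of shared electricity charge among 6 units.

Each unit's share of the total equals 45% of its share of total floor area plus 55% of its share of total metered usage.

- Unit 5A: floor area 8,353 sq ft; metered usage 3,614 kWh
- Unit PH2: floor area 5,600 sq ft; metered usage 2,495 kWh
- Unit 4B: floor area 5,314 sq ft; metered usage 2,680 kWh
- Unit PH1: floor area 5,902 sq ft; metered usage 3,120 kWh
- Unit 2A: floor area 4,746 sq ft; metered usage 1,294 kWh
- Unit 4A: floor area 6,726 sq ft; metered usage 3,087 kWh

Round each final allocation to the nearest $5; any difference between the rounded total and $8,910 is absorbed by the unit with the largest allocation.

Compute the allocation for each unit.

Floor area total 36,641; metered usage total 16,290.
Composite weights (45% floor area + 55% metered usage): Unit 5A 0.2246; Unit PH2 0.1530; Unit 4B 0.1557; Unit PH1 0.1778; Unit 2A 0.1020; Unit 4A 0.1868.
Pro-rata amounts: Unit 5A 2,001.24; Unit PH2 1,363.36; Unit 4B 1,387.71; Unit PH1 1,584.42; Unit 2A 908.61; Unit 4A 1,664.66.
Rounded to nearest $5: Unit 5A $2,000; Unit PH2 $1,365; Unit 4B $1,390; Unit PH1 $1,585; Unit 2A $910; Unit 4A $1,665. Sum = $8,915.
Difference $8,910 − $8,915 = −$5 applied to largest allocation (Unit 5A): Unit 5A becomes $1,995.

Unit 5A: $1,995 · Unit PH2: $1,365 · Unit 4B: $1,390 · Unit PH1: $1,585 · Unit 2A: $910 · Unit 4A: $1,665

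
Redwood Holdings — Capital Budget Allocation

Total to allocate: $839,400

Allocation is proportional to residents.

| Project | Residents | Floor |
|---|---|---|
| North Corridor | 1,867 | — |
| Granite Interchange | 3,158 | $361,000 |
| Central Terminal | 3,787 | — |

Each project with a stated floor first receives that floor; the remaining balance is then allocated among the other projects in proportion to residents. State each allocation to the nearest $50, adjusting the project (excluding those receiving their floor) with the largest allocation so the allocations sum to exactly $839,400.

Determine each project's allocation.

North Corridor: $157,950; Granite Interchange: $361,000; Central Terminal: $320,450

Fund the minimums — Granite Interchange $361,000. Residual $478,400.
Residual split over remaining residents 5,654: North Corridor 157,971.84 → $157,950; Central Terminal 320,428.16 → $320,450.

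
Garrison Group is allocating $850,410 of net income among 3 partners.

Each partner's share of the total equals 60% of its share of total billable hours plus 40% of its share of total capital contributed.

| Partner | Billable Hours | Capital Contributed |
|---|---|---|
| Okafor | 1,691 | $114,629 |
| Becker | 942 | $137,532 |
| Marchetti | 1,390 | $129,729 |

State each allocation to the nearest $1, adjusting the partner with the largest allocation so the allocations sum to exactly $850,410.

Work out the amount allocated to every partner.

Okafor: $316,578 | Becker: $241,981 | Marchetti: $291,851

Billable hours total 4,023; capital contributed total 381,890.
Blended shares (60% billable hours + 40% capital contributed): Okafor 0.3723; Becker 0.2845; Marchetti 0.3432.
Pro-rata amounts: Okafor 316,577.70; Becker 241,980.95; Marchetti 291,851.35.
Rounded to nearest $1: Okafor $316,578; Becker $241,981; Marchetti $291,851. Sum = $850,410.
Sum already equals the total — no adjustment.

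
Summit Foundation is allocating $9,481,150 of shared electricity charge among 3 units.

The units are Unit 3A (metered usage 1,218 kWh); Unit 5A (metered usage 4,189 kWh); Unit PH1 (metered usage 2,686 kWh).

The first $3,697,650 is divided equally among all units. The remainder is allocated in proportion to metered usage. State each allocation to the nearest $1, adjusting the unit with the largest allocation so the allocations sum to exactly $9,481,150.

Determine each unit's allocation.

$3,697,650 shared equally gives $1,232,550 per unit.
Remainder $5,783,500 by metered usage (total 8,093): Unit 3A 870,419.25 → $870,419; Unit 5A 2,993,584.76 → $2,993,585; Unit PH1 1,919,495.98 → $1,919,496.
Totals: Unit 3A $1,232,550 + $870,419 = $2,102,969; Unit 5A $1,232,550 + $2,993,585 = $4,226,135; Unit PH1 $1,232,550 + $1,919,496 = $3,152,046.

Unit 3A: $2,102,969; Unit 5A: $4,226,135; Unit PH1: $3,152,046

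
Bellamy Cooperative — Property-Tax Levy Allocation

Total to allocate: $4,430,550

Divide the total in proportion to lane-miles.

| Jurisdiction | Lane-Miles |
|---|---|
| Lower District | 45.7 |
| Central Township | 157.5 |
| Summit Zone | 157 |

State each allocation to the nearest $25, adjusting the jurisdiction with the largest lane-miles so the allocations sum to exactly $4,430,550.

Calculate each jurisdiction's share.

Lower District: $562,125 · Central Township: $1,937,275 · Summit Zone: $1,931,150

Total lane-miles = 360.2.
Proportional shares: Lower District 45.7/360.2 × $4,430,550 = 562,121.42; Central Township 157.5/360.2 × $4,430,550 = 1,937,289.35; Summit Zone 157/360.2 × $4,430,550 = 1,931,139.23.
After rounding ($25): Lower District $562,125; Central Township $1,937,300; Summit Zone $1,931,150. Sum = $4,430,575.
Difference $4,430,550 − $4,430,575 = −$25 applied to largest lane-miles (Central Township): Central Township becomes $1,937,275.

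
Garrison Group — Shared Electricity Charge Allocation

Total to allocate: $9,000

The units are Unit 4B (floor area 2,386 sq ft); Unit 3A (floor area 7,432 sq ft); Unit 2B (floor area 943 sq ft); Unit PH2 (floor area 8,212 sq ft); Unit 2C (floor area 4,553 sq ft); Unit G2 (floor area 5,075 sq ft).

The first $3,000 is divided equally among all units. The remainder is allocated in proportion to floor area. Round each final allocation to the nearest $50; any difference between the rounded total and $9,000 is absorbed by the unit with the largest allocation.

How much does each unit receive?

$3,000 shared equally gives $500 per unit.
Remainder $6,000 by floor area (total 28,601): Unit 4B 500.54 → $500; Unit 3A 1,559.11 → $1,550; Unit 2B 197.83 → $200; Unit PH2 1,722.74 → $1,700; Unit 2C 955.14 → $950; Unit G2 1,064.65 → $1,050.
Rounding difference +$50 on remainder applied to Unit PH2.
Totals: Unit 4B $500 + $500 = $1,000; Unit 3A $500 + $1,550 = $2,050; Unit 2B $500 + $200 = $700; Unit PH2 $500 + $1,750 = $2,250; Unit 2C $500 + $950 = $1,450; Unit G2 $500 + $1,050 = $1,550.

Unit 4B: $1,000; Unit 3A: $2,050; Unit 2B: $700; Unit PH2: $2,250; Unit 2C: $1,450; Unit G2: $1,550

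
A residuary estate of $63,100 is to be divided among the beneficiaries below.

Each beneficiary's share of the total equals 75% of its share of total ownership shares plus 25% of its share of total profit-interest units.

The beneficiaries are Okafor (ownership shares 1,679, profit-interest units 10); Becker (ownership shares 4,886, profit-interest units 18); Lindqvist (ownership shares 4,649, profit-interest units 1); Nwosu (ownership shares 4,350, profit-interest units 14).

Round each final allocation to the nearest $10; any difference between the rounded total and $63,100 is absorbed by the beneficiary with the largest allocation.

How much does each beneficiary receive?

Totals — ownership shares 15,564, profit-interest units 43.
Composite weights (75% ownership shares + 25% profit-interest units): Okafor 0.1390; Becker 0.3401; Lindqvist 0.2298; Nwosu 0.2910.
Unrounded shares: Okafor 8,773.89; Becker 21,460.21; Lindqvist 14,502.94; Nwosu 18,362.96.
Rounded to nearest $10: Okafor $8,770; Becker $21,460; Lindqvist $14,500; Nwosu $18,360. Sum = $63,090.
Difference $63,100 − $63,090 = +$10 applied to largest allocation (Becker): Becker becomes $21,470.

Okafor: $8,770; Becker: $21,470; Lindqvist: $14,500; Nwosu: $18,360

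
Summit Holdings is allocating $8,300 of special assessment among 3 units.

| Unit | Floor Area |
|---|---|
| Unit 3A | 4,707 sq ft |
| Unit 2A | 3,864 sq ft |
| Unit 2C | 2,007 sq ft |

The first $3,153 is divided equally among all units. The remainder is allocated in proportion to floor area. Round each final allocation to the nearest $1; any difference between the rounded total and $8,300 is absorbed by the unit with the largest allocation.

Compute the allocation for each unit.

Unit 3A: $3,341 · Unit 2A: $2,931 · Unit 2C: $2,028

First tranche $3,153 split equally: $1,051 each.
Remainder $5,147 by floor area (total 10,578): Unit 3A 2,290.31 → $2,290; Unit 2A 1,880.13 → $1,880; Unit 2C 976.56 → $977.
Totals: Unit 3A $1,051 + $2,290 = $3,341; Unit 2A $1,051 + $1,880 = $2,931; Unit 2C $1,051 + $977 = $2,028.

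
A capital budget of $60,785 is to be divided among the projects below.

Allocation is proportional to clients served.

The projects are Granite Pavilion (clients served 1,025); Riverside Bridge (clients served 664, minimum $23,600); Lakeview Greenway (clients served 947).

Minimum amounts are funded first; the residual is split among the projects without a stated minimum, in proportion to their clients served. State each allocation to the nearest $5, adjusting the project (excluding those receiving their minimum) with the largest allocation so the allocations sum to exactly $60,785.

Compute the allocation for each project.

Granite Pavilion: $19,330; Riverside Bridge: $23,600; Lakeview Greenway: $17,855

Fund the minimums — Riverside Bridge $23,600. Balance $37,185.
Balance split over remaining clients served 1,972: Granite Pavilion 19,327.90 → $19,330; Lakeview Greenway 17,857.10 → $17,855.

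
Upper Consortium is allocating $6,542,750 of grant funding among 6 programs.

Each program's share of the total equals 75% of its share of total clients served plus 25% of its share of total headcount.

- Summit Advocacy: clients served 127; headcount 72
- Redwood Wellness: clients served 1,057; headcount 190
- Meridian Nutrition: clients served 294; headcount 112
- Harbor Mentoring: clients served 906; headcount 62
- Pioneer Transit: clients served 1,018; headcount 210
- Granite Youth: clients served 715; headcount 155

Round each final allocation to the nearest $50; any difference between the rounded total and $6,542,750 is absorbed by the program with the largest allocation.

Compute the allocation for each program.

Summit Advocacy: $298,400 | Redwood Wellness: $1,647,800 | Meridian Nutrition: $579,150 | Harbor Mentoring: $1,206,450 | Pioneer Transit: $1,642,200 | Granite Youth: $1,168,750

Totals — clients served 4,117, headcount 801.
Blended shares (75% clients served + 25% headcount): Summit Advocacy 0.0456; Redwood Wellness 0.2519; Meridian Nutrition 0.0885; Harbor Mentoring 0.1844; Pioneer Transit 0.2510; Granite Youth 0.1786.
Unrounded shares: Summit Advocacy 298,399.70; Redwood Wellness 1,647,831.71; Meridian Nutrition 579,129.69; Harbor Mentoring 1,206,471.17; Pioneer Transit 1,642,188.65; Granite Youth 1,168,729.08.
Rounded to nearest $50: Summit Advocacy $298,400; Redwood Wellness $1,647,850; Meridian Nutrition $579,150; Harbor Mentoring $1,206,450; Pioneer Transit $1,642,200; Granite Youth $1,168,750. Sum = $6,542,800.
Difference $6,542,750 − $6,542,800 = −$50 applied to largest allocation (Redwood Wellness): Redwood Wellness becomes $1,647,800.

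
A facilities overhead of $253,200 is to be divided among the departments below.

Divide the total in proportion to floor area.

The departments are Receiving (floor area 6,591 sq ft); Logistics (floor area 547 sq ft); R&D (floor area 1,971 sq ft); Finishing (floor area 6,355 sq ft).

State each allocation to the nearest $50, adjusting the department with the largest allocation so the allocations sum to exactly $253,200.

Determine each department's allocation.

Floor area total: 15,464.
Proportional shares: Receiving 6,591/15,464 × $253,200 = 107,917.82; Logistics 547/15,464 × $253,200 = 8,956.31; R&D 1,971/15,464 × $253,200 = 32,272.19; Finishing 6,355/15,464 × $253,200 = 104,053.67.
Rounded to nearest $50: Receiving $107,900; Logistics $8,950; R&D $32,250; Finishing $104,050. Sum = $253,150.
Difference $253,200 − $253,150 = +$50 applied to largest allocation (Receiving): Receiving becomes $107,950.

Receiving: $107,950; Logistics: $8,950; R&D: $32,250; Finishing: $104,050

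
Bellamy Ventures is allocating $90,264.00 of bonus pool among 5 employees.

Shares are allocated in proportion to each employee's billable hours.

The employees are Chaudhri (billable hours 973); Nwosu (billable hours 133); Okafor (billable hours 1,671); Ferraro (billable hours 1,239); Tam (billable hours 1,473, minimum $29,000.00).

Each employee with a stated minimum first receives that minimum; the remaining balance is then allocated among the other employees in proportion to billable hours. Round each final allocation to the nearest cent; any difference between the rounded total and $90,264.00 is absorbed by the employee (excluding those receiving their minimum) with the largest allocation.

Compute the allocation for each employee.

Fund the minimums — Tam $29,000.00. Residual $61,264.00.
Residual split over remaining billable hours 4,016: Chaudhri 14,843.0956 → $14,843.10; Nwosu 2,028.9124 → $2,028.91; Okafor 25,491.0717 → $25,491.07; Ferraro 18,900.9203 → $18,900.92.

Chaudhri: $14,843.10 · Nwosu: $2,028.91 · Okafor: $25,491.07 · Ferraro: $18,900.92 · Tam: $29,000.00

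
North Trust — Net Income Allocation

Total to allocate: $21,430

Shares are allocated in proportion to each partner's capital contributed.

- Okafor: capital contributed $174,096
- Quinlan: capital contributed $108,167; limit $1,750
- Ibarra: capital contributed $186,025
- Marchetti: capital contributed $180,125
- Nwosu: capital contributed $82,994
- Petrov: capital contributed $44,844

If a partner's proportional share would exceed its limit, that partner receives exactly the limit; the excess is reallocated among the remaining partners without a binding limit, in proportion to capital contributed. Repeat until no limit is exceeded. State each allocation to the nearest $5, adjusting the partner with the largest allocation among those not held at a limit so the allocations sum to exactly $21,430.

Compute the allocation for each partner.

Capital contributed total: 776,251.
Proportional shares (ignoring caps): Okafor 4,806.28; Quinlan 2,986.17; Ibarra 5,135.60; Marchetti 4,972.72; Nwosu 2,291.22; Petrov 1,238.01.
Capped: Quinlan ($1,750); balance $19,680 reallocated over remaining capital contributed 668,084.
Shares after redistribution: Okafor 5,128.41 → $5,130; Ibarra 5,479.81 → $5,480; Marchetti 5,306.01 → $5,305; Nwosu 2,444.79 → $2,445; Petrov 1,320.99 → $1,320.

Okafor: $5,130 | Quinlan: $1,750 | Ibarra: $5,480 | Marchetti: $5,305 | Nwosu: $2,445 | Petrov: $1,320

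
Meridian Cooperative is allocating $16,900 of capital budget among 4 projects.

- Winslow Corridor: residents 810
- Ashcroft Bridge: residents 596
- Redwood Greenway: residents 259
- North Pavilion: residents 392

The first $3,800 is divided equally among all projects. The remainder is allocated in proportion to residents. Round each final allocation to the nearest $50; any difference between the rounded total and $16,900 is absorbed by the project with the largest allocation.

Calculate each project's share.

Winslow Corridor: $6,100; Ashcroft Bridge: $4,750; Redwood Greenway: $2,600; North Pavilion: $3,450

$3,800 shared equally gives $950 per project.
Remainder $13,100 by residents (total 2,057): Winslow Corridor 5,158.48 → $5,150; Ashcroft Bridge 3,795.62 → $3,800; Redwood Greenway 1,649.44 → $1,650; North Pavilion 2,496.45 → $2,500.
Totals: Winslow Corridor $950 + $5,150 = $6,100; Ashcroft Bridge $950 + $3,800 = $4,750; Redwood Greenway $950 + $1,650 = $2,600; North Pavilion $950 + $2,500 = $3,450.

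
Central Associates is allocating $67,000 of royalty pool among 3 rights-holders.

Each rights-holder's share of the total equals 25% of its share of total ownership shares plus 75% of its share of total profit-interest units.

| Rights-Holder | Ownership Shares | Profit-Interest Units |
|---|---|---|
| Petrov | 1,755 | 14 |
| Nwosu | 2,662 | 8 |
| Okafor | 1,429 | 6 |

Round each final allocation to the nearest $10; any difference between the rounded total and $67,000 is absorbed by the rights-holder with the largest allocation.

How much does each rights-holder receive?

Petrov: $30,160; Nwosu: $21,980; Okafor: $14,860

Totals — ownership shares 5,846, profit-interest units 28.
Blended shares (25% ownership shares + 75% profit-interest units): Petrov 0.4501; Nwosu 0.3281; Okafor 0.2218.
Pro-rata amounts: Petrov 30,153.44; Nwosu 21,984.32; Okafor 14,862.24.
At nearest $10: Petrov $30,150; Nwosu $21,980; Okafor $14,860. Sum = $66,990.
Difference $67,000 − $66,990 = +$10 applied to largest allocation (Petrov): Petrov becomes $30,160.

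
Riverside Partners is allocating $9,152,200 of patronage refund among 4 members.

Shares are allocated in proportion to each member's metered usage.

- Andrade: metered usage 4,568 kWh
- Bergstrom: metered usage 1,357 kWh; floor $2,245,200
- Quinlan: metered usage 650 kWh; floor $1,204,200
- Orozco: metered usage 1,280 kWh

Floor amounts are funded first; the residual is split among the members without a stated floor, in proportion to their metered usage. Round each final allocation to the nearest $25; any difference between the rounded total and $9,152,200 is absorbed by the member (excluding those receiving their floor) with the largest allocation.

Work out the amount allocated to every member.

Andrade: $4,454,575; Bergstrom: $2,245,200; Quinlan: $1,204,200; Orozco: $1,248,225

Minimums first: Bergstrom $2,245,200; Quinlan $1,204,200. Remaining pool $5,702,800.
Remaining pool split over remaining metered usage 5,848: Andrade 4,454,581.12 → $4,454,575; Orozco 1,248,218.88 → $1,248,225.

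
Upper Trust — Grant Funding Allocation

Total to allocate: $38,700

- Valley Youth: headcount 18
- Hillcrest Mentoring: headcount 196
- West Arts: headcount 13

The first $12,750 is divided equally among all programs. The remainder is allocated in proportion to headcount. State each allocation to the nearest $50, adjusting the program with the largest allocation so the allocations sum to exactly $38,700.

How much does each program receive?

Valley Youth: $6,300 · Hillcrest Mentoring: $26,650 · West Arts: $5,750

First tranche $12,750 split equally: $4,250 each.
Remainder $25,950 by headcount (total 227): Valley Youth 2,057.71 → $2,050; Hillcrest Mentoring 22,406.17 → $22,400; West Arts 1,486.12 → $1,500.
Totals: Valley Youth $4,250 + $2,050 = $6,300; Hillcrest Mentoring $4,250 + $22,400 = $26,650; West Arts $4,250 + $1,500 = $5,750.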